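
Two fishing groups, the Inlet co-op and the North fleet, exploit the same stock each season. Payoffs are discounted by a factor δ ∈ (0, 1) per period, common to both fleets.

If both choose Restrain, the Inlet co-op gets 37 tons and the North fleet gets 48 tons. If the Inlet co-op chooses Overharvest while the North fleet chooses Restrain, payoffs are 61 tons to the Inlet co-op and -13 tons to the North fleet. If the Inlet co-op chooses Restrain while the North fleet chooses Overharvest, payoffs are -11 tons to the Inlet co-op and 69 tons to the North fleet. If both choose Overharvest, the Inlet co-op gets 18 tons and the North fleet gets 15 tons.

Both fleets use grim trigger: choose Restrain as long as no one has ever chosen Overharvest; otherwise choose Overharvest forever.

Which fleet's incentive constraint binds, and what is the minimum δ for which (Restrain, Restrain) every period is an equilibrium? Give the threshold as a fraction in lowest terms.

the Inlet co-op: cooperation gives 37 each period; deviation gives 61 once then 18 forever.
  37/(1−δ) ≥ 61 + 18δ/(1−δ) ⇒ δ ≥ 24/43.
the North fleet: cooperation gives 48 each period; deviation gives 69 once then 15 forever.
  δ ≥ 21/54 = 7/18.
Both must hold, so the binding constraint is the Inlet co-op's: δ ≥ 24/43.

the Inlet co-op; δ ≥ 24/43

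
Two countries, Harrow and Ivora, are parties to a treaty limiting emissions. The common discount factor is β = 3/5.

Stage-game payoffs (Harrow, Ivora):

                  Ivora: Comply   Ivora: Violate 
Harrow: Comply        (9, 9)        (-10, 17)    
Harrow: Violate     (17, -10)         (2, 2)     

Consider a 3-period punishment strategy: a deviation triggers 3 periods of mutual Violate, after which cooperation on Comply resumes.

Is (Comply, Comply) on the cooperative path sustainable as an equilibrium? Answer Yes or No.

IC: β+…+β^3 ≥ (17−9)/(9−2) = 8/7.
At β = 3/5: partial sum = 1.1760 ≥ 1.1429. Cooperation sustainable.

Yes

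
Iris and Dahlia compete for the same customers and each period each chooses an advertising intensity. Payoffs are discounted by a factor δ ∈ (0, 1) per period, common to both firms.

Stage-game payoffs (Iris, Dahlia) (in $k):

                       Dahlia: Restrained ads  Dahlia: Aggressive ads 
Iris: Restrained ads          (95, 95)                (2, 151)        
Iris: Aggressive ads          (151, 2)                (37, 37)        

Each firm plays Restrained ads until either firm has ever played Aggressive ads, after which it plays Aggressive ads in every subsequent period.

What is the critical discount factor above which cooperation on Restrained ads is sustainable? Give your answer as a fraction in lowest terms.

One-period gain from deviating is 151 − 95 = 56. The loss is 95 − 37 = 58 in every subsequent period, with present value 58·δ/(1−δ).
Deviation is unprofitable when 58·δ/(1−δ) ≥ 56, i.e. δ/(1−δ) ≥ 28/29.
Equivalently δ ≥ 56/(56+58) = 28/57.

28/57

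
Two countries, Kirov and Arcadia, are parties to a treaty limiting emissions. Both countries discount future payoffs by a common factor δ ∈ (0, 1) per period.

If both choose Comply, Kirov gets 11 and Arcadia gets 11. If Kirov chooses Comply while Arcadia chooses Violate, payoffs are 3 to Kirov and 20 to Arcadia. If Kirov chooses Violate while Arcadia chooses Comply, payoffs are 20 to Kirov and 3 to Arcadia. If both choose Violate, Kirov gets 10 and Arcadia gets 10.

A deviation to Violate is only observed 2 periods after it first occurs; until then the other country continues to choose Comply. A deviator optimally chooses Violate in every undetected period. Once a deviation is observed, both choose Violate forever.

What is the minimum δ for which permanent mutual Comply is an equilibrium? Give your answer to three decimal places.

The best deviation is to choose Violate for all 2 undetected periods, earning 20 each, then 10 forever once detected.
Deviation value: 20(1−δ^2)/(1−δ) + 10δ^2/(1−δ); cooperation value: 11/(1−δ).
IC: 11 ≥ 20(1−δ^2) + 10δ^2 = 20 − 10δ^2.
So δ^2 ≥ 9/10, giving δ ≥ (9/10)^(1/2) ≈ 0.949.

0.949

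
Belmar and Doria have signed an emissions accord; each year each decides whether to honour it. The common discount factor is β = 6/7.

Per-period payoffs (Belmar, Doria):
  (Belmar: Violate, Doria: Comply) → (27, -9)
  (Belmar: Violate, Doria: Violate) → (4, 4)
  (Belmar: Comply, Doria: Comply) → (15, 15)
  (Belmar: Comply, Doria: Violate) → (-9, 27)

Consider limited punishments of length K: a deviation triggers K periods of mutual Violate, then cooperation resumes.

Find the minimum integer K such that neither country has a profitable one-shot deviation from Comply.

2

No profitable deviation requires (15−4)(β+…+β^K) ≥ 27−15, i.e. β+…+β^K ≥ 12/11 ≈ 1.0909.
With β = 6/7, the partial sums are K=1: 0.8571, K=2: 1.5918.
K = 2 is the first length at which the sum reaches 1.0909.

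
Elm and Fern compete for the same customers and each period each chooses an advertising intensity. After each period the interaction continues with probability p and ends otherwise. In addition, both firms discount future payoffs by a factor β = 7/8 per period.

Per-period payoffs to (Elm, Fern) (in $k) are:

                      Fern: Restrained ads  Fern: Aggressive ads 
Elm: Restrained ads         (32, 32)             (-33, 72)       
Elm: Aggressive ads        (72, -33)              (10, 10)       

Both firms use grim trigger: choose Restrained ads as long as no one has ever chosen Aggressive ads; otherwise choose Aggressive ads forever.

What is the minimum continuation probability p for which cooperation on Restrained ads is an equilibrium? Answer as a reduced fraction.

160/217

With continuation probability p and discount β, the effective per-period discount factor is βp.
Grim-trigger IC: βp ≥ (72−32)/(72−10) = 20/31.
So p ≥ (20/31)/(7/8) = 160/217.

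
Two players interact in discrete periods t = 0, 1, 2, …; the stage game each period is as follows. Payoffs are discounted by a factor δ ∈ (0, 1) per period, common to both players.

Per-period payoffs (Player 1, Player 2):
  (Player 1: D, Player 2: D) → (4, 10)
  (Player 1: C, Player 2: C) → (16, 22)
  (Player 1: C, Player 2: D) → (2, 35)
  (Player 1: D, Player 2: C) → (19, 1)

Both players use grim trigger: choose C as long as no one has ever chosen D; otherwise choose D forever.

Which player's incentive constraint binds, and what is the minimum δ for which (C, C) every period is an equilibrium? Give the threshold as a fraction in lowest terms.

Player 2; δ ≥ 13/25

For Player 1: deviation gain 19−16 = 3, per-period punishment loss 16−4 = 12. IC gives δ ≥ 3/15 = 1/5.
For Player 2: gain 13, loss 12 per period, so δ ≥ 13/25.
The tighter constraint is Player 2's, so cooperation needs δ ≥ 13/25.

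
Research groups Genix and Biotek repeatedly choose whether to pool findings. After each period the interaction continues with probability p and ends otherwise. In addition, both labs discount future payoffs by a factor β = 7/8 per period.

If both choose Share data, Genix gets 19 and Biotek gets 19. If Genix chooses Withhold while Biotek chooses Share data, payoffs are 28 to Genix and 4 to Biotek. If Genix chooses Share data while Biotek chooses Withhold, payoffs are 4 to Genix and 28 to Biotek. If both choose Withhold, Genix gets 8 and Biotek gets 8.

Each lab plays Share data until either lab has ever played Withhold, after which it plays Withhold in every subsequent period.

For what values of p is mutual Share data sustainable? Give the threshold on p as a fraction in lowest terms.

18/35

Expected continuation weight on next period's payoff is β·p = 7/8·p, which plays the role of the discount factor.
Cooperation requires 7/8·p ≥ (28−19)/(28−8) = 9/20, hence p ≥ 18/35.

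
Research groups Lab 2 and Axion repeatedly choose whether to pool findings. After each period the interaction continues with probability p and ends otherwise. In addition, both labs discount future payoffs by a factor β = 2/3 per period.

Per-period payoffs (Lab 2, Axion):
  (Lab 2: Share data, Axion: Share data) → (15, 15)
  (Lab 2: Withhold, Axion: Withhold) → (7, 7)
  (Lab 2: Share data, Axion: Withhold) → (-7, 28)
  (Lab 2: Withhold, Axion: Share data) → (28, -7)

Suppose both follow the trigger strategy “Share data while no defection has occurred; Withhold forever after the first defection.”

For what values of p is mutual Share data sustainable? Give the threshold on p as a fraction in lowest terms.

Expected continuation weight on next period's payoff is β·p = 2/3·p, which plays the role of the discount factor.
Cooperation requires 2/3·p ≥ (28−15)/(28−7) = 13/21, hence p ≥ 13/14.

13/14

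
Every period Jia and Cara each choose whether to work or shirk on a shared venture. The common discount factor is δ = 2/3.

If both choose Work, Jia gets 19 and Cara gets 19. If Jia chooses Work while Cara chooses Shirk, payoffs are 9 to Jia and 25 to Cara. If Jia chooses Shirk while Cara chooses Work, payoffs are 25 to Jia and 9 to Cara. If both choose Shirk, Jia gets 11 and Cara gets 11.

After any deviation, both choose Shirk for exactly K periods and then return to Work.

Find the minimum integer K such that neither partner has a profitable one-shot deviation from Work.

No profitable deviation requires (19−11)(δ+…+δ^K) ≥ 25−19, i.e. δ+…+δ^K ≥ 3/4 ≈ 0.7500.
With δ = 2/3, the partial sums are K=1: 0.6667, K=2: 1.1111.
K = 2 is the first length at which the sum reaches 0.7500.

2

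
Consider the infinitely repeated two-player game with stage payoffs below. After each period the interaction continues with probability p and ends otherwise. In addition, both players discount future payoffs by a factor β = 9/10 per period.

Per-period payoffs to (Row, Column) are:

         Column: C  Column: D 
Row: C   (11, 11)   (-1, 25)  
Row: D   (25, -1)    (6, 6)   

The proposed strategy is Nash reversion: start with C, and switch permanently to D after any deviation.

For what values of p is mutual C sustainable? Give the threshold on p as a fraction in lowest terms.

Expected continuation weight on next period's payoff is β·p = 9/10·p, which plays the role of the discount factor.
Cooperation requires 9/10·p ≥ (25−11)/(25−6) = 14/19, hence p ≥ 140/171.

140/171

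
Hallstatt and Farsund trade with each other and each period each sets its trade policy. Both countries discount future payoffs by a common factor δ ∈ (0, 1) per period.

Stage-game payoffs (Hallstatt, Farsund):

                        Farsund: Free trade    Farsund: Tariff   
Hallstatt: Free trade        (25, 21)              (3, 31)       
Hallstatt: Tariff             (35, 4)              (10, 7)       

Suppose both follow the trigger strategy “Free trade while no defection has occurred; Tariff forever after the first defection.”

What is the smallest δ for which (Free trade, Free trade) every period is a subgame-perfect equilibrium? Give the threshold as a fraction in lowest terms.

Hallstatt: cooperation gives 25 each period; deviation gives 35 once then 10 forever.
  25/(1−δ) ≥ 35 + 10δ/(1−δ) ⇒ δ ≥ 10/25 = 2/5.
Farsund: cooperation gives 21 each period; deviation gives 31 once then 7 forever.
  δ ≥ 10/24 = 5/12.
Both must hold, so the binding constraint is Farsund's: δ ≥ 5/12.

5/12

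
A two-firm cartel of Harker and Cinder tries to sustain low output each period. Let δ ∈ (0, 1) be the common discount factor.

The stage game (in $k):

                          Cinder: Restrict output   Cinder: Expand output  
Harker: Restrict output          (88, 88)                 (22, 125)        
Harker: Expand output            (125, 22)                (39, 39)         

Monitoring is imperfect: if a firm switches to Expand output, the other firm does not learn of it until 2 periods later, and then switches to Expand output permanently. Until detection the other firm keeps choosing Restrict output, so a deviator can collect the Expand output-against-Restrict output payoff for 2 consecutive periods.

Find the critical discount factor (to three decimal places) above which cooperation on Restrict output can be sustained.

0.656

The best deviation is to choose Expand output for all 2 undetected periods, earning 125 each, then 39 forever once detected.
Deviation value: 125(1−δ^2)/(1−δ) + 39δ^2/(1−δ); cooperation value: 88/(1−δ).
IC: 88 ≥ 125(1−δ^2) + 39δ^2 = 125 − 86δ^2.
So δ^2 ≥ 37/86, giving δ ≥ (37/86)^(1/2) ≈ 0.656.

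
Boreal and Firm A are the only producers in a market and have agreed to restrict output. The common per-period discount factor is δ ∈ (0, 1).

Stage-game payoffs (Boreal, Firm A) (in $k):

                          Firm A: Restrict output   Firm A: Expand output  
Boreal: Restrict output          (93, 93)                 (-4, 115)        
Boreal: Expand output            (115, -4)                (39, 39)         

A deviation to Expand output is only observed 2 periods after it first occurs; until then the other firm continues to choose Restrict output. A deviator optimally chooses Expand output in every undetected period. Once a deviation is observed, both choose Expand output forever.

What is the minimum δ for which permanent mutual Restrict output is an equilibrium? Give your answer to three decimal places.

0.538

The best deviation is to choose Expand output for all 2 undetected periods, earning 115 each, then 39 forever once detected.
Deviation value: 115(1−δ^2)/(1−δ) + 39δ^2/(1−δ); cooperation value: 93/(1−δ).
IC: 93 ≥ 115(1−δ^2) + 39δ^2 = 115 − 76δ^2.
So δ^2 ≥ 22/76 = 11/38, giving δ ≥ (11/38)^(1/2) ≈ 0.538.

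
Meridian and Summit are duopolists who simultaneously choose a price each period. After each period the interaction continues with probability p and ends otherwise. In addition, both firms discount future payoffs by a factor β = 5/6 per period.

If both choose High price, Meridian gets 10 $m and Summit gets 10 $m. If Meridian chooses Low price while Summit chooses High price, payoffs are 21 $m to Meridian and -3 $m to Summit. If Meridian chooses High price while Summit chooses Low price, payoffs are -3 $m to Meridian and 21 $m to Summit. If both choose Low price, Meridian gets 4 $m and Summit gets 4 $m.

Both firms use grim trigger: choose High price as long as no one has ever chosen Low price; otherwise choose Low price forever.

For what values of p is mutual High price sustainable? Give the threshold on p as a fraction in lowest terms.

Expected continuation weight on next period's payoff is β·p = 5/6·p, which plays the role of the discount factor.
Cooperation requires 5/6·p ≥ (21−10)/(21−4) = 11/17, hence p ≥ 66/85.

66/85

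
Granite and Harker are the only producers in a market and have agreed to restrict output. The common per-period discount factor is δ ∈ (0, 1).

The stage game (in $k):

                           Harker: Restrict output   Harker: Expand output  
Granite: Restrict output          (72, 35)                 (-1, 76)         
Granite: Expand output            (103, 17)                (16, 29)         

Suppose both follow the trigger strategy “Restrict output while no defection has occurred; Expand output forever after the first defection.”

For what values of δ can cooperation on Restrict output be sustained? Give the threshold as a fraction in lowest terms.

41/47

Granite's threshold: (103−72)/(103−16) = 31/87.
Harker's threshold: (76−35)/(76−29) = 41/47.
31/87 < 41/47, so Harker binds and δ* = 41/47.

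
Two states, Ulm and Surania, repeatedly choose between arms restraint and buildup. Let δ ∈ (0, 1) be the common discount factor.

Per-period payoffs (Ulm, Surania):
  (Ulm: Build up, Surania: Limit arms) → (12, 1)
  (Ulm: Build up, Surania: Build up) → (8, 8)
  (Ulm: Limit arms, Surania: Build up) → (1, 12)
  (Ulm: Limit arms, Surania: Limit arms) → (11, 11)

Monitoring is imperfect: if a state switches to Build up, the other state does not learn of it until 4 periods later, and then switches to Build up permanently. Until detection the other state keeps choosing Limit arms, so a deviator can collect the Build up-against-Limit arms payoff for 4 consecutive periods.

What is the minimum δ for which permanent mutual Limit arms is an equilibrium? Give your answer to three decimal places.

A deviator earns 12 for 4 periods, then 8 forever; cooperating earns 11 forever. Multiplying the IC by (1−δ):
11 ≥ 12(1−δ^4) + 8δ^4, so 4·δ^4 ≥ 1 and δ^4 ≥ 1/4.
δ ≥ (1/4)^(1/4) ≈ 0.707.

0.707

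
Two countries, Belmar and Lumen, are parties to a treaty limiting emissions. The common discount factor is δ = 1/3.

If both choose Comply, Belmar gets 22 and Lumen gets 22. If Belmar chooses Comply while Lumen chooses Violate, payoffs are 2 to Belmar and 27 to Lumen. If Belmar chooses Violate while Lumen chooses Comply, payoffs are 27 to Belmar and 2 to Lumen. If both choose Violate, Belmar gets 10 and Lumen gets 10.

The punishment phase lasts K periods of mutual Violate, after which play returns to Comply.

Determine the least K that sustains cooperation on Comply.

No profitable deviation requires (22−10)(δ+…+δ^K) ≥ 27−22, i.e. δ+…+δ^K ≥ 5/12 ≈ 0.4167.
With δ = 1/3, the partial sums are K=1: 0.3333, K=2: 0.4444.
K = 2 is the first length at which the sum reaches 0.4167.

2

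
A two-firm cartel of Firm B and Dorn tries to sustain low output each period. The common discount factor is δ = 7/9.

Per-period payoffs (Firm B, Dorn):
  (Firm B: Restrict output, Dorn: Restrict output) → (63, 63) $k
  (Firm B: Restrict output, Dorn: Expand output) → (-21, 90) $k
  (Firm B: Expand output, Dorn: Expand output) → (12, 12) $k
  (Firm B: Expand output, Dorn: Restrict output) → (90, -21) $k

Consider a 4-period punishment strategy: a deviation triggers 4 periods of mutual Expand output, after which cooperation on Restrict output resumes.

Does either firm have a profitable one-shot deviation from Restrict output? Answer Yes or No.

No

A one-shot deviation gives 90 now, then 12 for 4 periods, then back to 63.
Gain from deviating: (90−63) today; loss: (63−12) in each of the next 4 periods.
No-deviation condition: (63−12)(δ+…+δ^4) ≥ 90−63, i.e. δ+…+δ^4 ≥ 9/17.
At δ = 7/9: δ+…+δ^4 = 2.2192 ≥ 0.5294.
So cooperation is sustainable.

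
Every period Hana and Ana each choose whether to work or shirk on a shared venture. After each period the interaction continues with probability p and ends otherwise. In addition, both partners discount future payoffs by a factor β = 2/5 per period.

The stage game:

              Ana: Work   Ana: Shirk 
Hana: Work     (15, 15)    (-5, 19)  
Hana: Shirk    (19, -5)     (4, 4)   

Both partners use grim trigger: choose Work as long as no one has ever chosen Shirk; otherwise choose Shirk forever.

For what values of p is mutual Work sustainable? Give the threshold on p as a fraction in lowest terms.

2/3

With continuation probability p and discount β, the effective per-period discount factor is βp.
Grim-trigger IC: βp ≥ (19−15)/(19−4) = 4/15.
So p ≥ (4/15)/(2/5) = 2/3.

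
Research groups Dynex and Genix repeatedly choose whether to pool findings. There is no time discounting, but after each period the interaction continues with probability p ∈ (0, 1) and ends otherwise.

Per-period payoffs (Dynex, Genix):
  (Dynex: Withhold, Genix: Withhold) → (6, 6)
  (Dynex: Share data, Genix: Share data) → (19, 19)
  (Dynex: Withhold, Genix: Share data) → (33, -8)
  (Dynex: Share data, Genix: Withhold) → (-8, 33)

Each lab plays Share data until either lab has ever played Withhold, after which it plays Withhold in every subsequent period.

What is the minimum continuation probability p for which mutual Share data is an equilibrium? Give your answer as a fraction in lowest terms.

14/27

Expected cooperation value is 19 + p·19 + p²·19 + … = 19/(1−p); deviation gives 33 + p·6/(1−p).
19 ≥ 33(1−p) + 6p ⇒ 27p ≥ 14 ⇒ p ≥ 14/27.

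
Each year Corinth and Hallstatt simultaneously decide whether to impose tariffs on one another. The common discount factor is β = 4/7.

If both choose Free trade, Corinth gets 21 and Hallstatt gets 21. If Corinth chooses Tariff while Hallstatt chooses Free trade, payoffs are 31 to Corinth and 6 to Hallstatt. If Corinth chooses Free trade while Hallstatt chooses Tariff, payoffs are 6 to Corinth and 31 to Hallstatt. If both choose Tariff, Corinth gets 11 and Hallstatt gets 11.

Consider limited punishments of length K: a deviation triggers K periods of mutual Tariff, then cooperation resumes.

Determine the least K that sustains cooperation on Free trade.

3

Need Σ_{k=1}^{K} β^k ≥ (31−21)/(21−11) = 1.0000 at β = 4/7.
At K = 2 the sum is 0.8980 < 1.0000; at K = 3 it is 1.0845 ≥ 1.0000.
So the minimum punishment length is K = 3.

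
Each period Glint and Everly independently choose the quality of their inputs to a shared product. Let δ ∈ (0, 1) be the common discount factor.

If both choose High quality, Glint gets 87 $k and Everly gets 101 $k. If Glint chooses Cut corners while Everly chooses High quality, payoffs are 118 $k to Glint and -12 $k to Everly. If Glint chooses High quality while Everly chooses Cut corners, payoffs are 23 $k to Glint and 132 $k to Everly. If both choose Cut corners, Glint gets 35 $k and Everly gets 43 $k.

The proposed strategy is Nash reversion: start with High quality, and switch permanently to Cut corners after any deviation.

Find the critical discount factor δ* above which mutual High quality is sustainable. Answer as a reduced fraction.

31/83

Glint: cooperation gives 87 each period; deviation gives 118 once then 35 forever.
  87/(1−δ) ≥ 118 + 35δ/(1−δ) ⇒ δ ≥ 31/83.
Everly: cooperation gives 101 each period; deviation gives 132 once then 43 forever.
  δ ≥ 31/89.
Both must hold, so the binding constraint is Glint's: δ ≥ 31/83.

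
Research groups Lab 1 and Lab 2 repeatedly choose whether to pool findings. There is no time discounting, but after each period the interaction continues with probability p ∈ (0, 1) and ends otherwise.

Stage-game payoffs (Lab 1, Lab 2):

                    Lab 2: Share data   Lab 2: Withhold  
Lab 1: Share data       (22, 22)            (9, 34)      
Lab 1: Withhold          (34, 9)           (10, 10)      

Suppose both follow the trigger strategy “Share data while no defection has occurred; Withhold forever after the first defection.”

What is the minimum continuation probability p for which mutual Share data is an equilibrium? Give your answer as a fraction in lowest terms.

Expected cooperation value is 22 + p·22 + p²·22 + … = 22/(1−p); deviation gives 34 + p·10/(1−p).
22 ≥ 34(1−p) + 10p ⇒ 24p ≥ 12 ⇒ p ≥ 12/24 = 1/2.

1/2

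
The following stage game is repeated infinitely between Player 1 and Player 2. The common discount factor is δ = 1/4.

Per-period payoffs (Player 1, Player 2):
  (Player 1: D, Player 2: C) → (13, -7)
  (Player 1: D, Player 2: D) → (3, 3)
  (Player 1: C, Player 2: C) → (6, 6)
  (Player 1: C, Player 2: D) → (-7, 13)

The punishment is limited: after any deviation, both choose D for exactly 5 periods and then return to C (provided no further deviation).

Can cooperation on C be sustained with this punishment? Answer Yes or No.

A one-shot deviation gives 13 now, then 3 for 5 periods, then back to 6.
Gain from deviating: (13−6) today; loss: (6−3) in each of the next 5 periods.
No-deviation condition: (6−3)(δ+…+δ^5) ≥ 13−6, i.e. δ+…+δ^5 ≥ 7/3.
At δ = 1/4: δ+…+δ^5 = 0.3330 < 2.3333.
So cooperation is not sustainable.

No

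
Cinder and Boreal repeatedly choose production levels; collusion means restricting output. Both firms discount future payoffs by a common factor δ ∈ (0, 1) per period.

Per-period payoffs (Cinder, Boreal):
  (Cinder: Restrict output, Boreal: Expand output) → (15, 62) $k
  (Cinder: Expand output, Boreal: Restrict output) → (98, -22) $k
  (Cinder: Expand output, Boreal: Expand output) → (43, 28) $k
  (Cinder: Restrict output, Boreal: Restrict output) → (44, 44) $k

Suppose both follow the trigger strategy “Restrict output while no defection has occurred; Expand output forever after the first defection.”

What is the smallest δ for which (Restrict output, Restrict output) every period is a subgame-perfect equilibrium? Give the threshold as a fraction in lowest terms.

54/55

Cinder: cooperation gives 44 each period; deviation gives 98 once then 43 forever.
  44/(1−δ) ≥ 98 + 43δ/(1−δ) ⇒ δ ≥ 54/55.
Boreal: cooperation gives 44 each period; deviation gives 62 once then 28 forever.
  δ ≥ 18/34 = 9/17.
Both must hold, so the binding constraint is Cinder's: δ ≥ 54/55.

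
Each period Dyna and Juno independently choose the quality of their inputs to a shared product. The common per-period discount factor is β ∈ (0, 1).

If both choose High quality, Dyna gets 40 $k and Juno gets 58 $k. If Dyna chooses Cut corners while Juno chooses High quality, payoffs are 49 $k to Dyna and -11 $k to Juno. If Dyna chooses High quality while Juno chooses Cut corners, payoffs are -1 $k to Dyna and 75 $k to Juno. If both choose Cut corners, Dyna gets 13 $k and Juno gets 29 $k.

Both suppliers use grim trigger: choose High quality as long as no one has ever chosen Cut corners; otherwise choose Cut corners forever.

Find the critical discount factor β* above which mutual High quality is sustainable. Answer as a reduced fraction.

Dyna's threshold: (49−40)/(49−13) = 1/4.
Juno's threshold: (75−58)/(75−29) = 17/46.
1/4 < 17/46, so Juno binds and β* = 17/46.

17/46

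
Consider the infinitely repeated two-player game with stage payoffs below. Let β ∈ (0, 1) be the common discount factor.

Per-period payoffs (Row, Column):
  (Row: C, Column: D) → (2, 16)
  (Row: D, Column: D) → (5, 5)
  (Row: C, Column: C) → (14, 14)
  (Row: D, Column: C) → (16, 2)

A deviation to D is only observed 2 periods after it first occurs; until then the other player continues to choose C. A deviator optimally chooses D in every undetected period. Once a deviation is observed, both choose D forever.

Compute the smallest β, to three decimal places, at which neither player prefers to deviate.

0.426

The best deviation is to choose D for all 2 undetected periods, earning 16 each, then 5 forever once detected.
Deviation value: 16(1−β^2)/(1−β) + 5β^2/(1−β); cooperation value: 14/(1−β).
IC: 14 ≥ 16(1−β^2) + 5β^2 = 16 − 11β^2.
So β^2 ≥ 2/11, giving β ≥ (2/11)^(1/2) ≈ 0.426.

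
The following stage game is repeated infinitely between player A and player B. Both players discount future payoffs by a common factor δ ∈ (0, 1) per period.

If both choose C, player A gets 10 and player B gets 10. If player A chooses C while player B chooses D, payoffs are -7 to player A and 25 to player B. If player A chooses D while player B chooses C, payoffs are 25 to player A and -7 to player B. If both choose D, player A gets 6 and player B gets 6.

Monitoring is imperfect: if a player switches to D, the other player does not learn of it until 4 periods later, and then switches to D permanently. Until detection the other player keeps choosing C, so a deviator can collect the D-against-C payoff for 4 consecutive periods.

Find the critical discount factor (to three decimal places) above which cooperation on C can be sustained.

Deviating for the 4 undetected periods gains 25−10 = 15 per period over cooperation, then loses 10−6 = 4 per period forever once punishment starts.
Gain: 15(1 + δ + … + δ^3); loss: 4·δ^4/(1−δ).
No profitable deviation ⇔ 15(1−δ^4) ≤ 4·δ^4, i.e. δ^4 ≥ 15/(15+4) = 15/19.
Hence δ ≥ (15/19)^(1/4) ≈ 0.943.

0.943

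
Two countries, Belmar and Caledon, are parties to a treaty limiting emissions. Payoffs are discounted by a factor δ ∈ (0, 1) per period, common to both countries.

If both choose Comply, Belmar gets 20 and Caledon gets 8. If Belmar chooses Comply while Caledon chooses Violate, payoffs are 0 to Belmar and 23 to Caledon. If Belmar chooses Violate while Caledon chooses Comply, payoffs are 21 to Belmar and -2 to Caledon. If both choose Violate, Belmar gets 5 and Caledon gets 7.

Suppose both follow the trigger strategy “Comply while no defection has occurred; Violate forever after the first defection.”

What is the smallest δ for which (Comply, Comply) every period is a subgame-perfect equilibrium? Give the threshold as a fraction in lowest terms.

15/16

Belmar's threshold: (21−20)/(21−5) = 1/16.
Caledon's threshold: (23−8)/(23−7) = 15/16.
1/16 < 15/16, so Caledon binds and δ* = 15/16.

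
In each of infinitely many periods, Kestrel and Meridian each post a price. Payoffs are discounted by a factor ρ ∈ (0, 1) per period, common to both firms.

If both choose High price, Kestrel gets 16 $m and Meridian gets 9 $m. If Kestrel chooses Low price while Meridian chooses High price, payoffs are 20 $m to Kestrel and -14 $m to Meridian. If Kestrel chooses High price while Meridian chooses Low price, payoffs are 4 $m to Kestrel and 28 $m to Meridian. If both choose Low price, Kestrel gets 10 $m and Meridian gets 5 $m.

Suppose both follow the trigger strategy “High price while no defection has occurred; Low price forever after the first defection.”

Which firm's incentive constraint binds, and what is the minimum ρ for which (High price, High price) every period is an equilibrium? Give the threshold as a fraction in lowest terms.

Meridian; ρ ≥ 19/23

For Kestrel: deviation gain 20−16 = 4, per-period punishment loss 16−10 = 6. IC gives ρ ≥ 4/10 = 2/5.
For Meridian: gain 19, loss 4 per period, so ρ ≥ 19/23.
The tighter constraint is Meridian's, so cooperation needs ρ ≥ 19/23.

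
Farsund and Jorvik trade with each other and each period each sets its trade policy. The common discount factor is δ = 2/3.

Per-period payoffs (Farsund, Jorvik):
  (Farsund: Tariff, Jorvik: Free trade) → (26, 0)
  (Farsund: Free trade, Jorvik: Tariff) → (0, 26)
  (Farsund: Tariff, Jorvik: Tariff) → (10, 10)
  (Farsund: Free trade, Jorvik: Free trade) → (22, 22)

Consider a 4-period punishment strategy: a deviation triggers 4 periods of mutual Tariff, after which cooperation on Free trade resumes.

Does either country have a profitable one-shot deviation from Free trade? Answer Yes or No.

No

A one-shot deviation gives 26 now, then 10 for 4 periods, then back to 22.
Gain from deviating: (26−22) today; loss: (22−10) in each of the next 4 periods.
No-deviation condition: (22−10)(δ+…+δ^4) ≥ 26−22, i.e. δ+…+δ^4 ≥ 1/3.
At δ = 2/3: δ+…+δ^4 = 1.6049 ≥ 0.3333.
So cooperation is sustainable.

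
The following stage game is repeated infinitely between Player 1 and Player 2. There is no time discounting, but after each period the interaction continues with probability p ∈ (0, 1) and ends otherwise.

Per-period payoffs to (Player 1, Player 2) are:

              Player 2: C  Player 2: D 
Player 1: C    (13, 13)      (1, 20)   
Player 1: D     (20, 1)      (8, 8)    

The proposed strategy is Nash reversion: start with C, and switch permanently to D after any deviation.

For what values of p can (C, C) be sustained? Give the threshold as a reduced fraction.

Expected cooperation value is 13 + p·13 + p²·13 + … = 13/(1−p); deviation gives 20 + p·8/(1−p).
13 ≥ 20(1−p) + 8p ⇒ 12p ≥ 7 ⇒ p ≥ 7/12.

7/12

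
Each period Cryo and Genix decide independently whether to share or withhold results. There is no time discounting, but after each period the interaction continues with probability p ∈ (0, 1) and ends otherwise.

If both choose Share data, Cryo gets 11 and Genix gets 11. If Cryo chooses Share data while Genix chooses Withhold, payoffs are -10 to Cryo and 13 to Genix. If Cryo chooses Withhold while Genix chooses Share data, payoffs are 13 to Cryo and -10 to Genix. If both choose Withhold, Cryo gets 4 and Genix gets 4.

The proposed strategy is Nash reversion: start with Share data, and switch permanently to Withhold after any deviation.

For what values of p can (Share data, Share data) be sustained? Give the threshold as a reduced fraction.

Expected cooperation value is 11 + p·11 + p²·11 + … = 11/(1−p); deviation gives 13 + p·4/(1−p).
11 ≥ 13(1−p) + 4p ⇒ 9p ≥ 2 ⇒ p ≥ 2/9.

2/9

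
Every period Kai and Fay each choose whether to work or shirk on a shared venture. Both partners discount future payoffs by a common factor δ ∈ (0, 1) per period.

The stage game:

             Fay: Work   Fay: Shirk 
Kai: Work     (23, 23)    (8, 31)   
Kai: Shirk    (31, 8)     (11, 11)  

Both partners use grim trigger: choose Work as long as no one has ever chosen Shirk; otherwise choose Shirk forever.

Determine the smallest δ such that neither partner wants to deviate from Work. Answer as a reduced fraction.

23/(1−δ) ≥ 31 + 11δ/(1−δ)
23 ≥ 31 − 20δ
δ ≥ 8/20 = 2/5.

2/5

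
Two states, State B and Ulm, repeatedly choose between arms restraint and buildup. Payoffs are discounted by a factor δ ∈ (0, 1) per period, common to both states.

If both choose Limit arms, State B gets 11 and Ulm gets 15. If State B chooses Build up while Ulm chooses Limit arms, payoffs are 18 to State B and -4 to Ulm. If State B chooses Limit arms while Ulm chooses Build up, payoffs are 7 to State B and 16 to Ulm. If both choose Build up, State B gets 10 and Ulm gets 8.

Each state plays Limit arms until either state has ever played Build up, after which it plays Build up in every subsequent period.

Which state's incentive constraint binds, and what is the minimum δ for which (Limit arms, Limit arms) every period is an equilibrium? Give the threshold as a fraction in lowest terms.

State B's threshold: (18−11)/(18−10) = 7/8.
Ulm's threshold: (16−15)/(16−8) = 1/8.
7/8 > 1/8, so State B binds and δ* = 7/8.

State B; δ ≥ 7/8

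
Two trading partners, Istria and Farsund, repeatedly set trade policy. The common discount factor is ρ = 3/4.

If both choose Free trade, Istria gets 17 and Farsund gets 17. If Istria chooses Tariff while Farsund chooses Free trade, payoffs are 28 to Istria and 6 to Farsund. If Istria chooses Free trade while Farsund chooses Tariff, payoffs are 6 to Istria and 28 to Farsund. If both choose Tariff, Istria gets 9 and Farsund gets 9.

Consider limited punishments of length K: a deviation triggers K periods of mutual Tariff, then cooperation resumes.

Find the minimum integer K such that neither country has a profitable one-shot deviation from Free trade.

No profitable deviation requires (17−9)(ρ+…+ρ^K) ≥ 28−17, i.e. ρ+…+ρ^K ≥ 11/8 ≈ 1.3750.
With ρ = 3/4, the partial sums are K=1: 0.7500, K=2: 1.3125, K=3: 1.7344.
K = 3 is the first length at which the sum reaches 1.3750.

3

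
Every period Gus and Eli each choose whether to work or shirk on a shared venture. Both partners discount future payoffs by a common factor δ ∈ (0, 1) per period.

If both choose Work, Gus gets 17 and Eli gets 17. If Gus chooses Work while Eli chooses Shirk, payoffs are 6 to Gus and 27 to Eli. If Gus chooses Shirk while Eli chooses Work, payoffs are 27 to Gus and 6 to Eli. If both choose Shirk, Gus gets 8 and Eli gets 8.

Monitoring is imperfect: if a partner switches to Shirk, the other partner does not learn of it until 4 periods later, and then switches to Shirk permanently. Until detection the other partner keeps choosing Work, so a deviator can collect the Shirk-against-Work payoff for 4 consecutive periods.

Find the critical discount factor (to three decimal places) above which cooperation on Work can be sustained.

The best deviation is to choose Shirk for all 4 undetected periods, earning 27 each, then 8 forever once detected.
Deviation value: 27(1−δ^4)/(1−δ) + 8δ^4/(1−δ); cooperation value: 17/(1−δ).
IC: 17 ≥ 27(1−δ^4) + 8δ^4 = 27 − 19δ^4.
So δ^4 ≥ 10/19, giving δ ≥ (10/19)^(1/4) ≈ 0.852.

0.852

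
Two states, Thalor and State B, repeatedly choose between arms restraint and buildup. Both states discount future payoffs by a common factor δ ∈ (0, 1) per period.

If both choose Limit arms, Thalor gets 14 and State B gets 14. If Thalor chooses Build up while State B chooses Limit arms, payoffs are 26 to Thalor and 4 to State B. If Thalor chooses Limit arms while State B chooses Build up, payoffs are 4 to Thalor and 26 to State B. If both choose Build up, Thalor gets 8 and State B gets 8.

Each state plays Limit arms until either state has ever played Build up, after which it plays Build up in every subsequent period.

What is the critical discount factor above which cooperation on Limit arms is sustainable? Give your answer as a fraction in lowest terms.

One-period gain from deviating is 26 − 14 = 12. The loss is 14 − 8 = 6 in every subsequent period, with present value 6·δ/(1−δ).
Deviation is unprofitable when 6·δ/(1−δ) ≥ 12, i.e. δ/(1−δ) ≥ 2.
Equivalently δ ≥ 12/(12+6) = 2/3.

2/3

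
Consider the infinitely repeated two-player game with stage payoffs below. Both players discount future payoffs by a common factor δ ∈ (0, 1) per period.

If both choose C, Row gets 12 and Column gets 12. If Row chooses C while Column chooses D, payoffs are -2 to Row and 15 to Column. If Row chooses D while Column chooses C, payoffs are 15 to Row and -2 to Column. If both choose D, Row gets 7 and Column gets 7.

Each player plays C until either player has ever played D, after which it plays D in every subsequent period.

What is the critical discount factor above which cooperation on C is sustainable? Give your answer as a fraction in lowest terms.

One-period gain from deviating is 15 − 12 = 3. The loss is 12 − 7 = 5 in every subsequent period, with present value 5·δ/(1−δ).
Deviation is unprofitable when 5·δ/(1−δ) ≥ 3, i.e. δ/(1−δ) ≥ 3/5.
Equivalently δ ≥ 3/(3+5) = 3/8.

3/8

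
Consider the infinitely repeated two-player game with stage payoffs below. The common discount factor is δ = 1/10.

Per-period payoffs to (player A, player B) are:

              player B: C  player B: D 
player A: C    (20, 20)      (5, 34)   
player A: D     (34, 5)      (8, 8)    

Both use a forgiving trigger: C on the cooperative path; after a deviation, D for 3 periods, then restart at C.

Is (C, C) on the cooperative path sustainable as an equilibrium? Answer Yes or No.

IC: δ+…+δ^3 ≥ (34−20)/(20−8) = 7/6.
At δ = 1/10: partial sum = 0.1110 < 1.1667. Cooperation not sustainable.

No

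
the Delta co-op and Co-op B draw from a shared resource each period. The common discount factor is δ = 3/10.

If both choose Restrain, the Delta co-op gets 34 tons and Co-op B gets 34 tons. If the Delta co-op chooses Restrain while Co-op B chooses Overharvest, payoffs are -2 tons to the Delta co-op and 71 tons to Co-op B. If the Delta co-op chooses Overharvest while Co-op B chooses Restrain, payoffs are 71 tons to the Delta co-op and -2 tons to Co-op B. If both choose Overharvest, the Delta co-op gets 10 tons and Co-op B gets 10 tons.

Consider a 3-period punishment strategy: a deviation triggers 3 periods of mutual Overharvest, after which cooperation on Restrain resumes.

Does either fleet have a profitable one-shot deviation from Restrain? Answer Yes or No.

IC: δ+…+δ^3 ≥ (71−34)/(34−10) = 37/24.
At δ = 3/10: partial sum = 0.4170 < 1.5417. Cooperation not sustainable.

Yes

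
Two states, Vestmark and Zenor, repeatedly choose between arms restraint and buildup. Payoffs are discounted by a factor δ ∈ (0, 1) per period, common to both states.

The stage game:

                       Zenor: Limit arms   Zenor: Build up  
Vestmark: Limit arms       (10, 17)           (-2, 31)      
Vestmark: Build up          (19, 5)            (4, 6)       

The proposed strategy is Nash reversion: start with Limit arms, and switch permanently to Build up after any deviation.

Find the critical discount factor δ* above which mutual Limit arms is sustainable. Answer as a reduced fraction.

Vestmark's threshold: (19−10)/(19−4) = 3/5.
Zenor's threshold: (31−17)/(31−6) = 14/25.
3/5 > 14/25, so Vestmark binds and δ* = 3/5.

3/5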